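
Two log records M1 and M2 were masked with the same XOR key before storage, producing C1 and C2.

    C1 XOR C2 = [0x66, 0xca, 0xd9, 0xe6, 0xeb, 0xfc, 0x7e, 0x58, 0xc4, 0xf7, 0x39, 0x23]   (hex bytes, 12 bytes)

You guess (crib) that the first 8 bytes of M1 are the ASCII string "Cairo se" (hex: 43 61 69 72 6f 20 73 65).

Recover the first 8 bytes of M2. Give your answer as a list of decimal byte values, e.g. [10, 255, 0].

Since C1 ⊕ C2 = M1 ⊕ M2, XORing with the guessed M1 bytes yields the corresponding M2 bytes: M2 = (C1 ⊕ C2) ⊕ M1.
byte 0: 66 ^ 43 = 25
byte 1: ca ^ 61 = ab
byte 2: d9 ^ 69 = b0
byte 3: e6 ^ 72 = 94
byte 4: eb ^ 6f = 84
byte 5: fc ^ 20 = dc
byte 6: 7e ^ 73 = 0d
byte 7: 58 ^ 65 = 3d

[37, 171, 176, 148, 132, 220, 13, 61]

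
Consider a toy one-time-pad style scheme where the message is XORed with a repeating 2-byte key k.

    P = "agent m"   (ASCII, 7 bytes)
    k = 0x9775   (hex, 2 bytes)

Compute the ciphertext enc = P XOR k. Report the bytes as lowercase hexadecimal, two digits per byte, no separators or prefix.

f612f21be355fa

The 2-byte key repeats, so the effective keystream is 97 75 97 75 97 75 97.
byte 0: 61 XOR 97 = f6
byte 1: 67 XOR 75 = 12
byte 2: 65 XOR 97 = f2
byte 3: 6e XOR 75 = 1b
byte 4: 74 XOR 97 = e3
byte 5: 20 XOR 75 = 55
byte 6: 6d XOR 97 = fa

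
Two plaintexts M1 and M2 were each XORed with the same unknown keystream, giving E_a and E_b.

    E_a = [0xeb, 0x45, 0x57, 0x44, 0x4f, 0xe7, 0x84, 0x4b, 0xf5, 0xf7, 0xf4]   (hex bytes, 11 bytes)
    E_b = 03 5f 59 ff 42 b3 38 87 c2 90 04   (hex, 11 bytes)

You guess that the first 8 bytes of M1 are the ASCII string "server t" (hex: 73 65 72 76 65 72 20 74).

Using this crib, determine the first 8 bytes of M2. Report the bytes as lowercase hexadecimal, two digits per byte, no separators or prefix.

First, E_a ⊕ E_b = (M1 ⊕ K) ⊕ (M2 ⊕ K) = M1 ⊕ M2, so the key drops out. Then M2 = (M1 ⊕ M2) ⊕ M1 over the first 8 bytes.
byte 0: (eb ⊕ 03) ⊕ 73 = e8 ⊕ 73 = 9b
byte 1: (45 ⊕ 5f) ⊕ 65 = 1a ⊕ 65 = 7f
byte 2: (57 ⊕ 59) ⊕ 72 = 0e ⊕ 72 = 7c
byte 3: (44 ⊕ ff) ⊕ 76 = bb ⊕ 76 = cd
byte 4: (4f ⊕ 42) ⊕ 65 = 0d ⊕ 65 = 68
byte 5: (e7 ⊕ b3) ⊕ 72 = 54 ⊕ 72 = 26
byte 6: (84 ⊕ 38) ⊕ 20 = bc ⊕ 20 = 9c
byte 7: (4b ⊕ 87) ⊕ 74 = cc ⊕ 74 = b8

9b7f7ccd68269cb8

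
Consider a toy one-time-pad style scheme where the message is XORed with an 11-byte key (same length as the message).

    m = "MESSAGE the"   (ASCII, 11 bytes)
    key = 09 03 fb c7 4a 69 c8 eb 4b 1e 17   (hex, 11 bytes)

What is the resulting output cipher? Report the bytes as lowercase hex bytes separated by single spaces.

44 46 a8 94 0b 2e 8d cb 3f 76 72

byte 0: 4d xor 09 = 44
byte 1: 45 xor 03 = 46
byte 2: 53 xor fb = a8
byte 3: 53 xor c7 = 94
byte 4: 41 xor 4a = 0b
byte 5: 47 xor 69 = 2e
byte 6: 45 xor c8 = 8d
byte 7: 20 xor eb = cb
byte 8: 74 xor 4b = 3f
byte 9: 68 xor 1e = 76
byte 10: 65 xor 17 = 72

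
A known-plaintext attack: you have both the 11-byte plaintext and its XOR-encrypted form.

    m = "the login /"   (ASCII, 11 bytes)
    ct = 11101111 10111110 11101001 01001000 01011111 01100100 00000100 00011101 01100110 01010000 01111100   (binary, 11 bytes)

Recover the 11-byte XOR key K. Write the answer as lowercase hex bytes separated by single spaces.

Since ct = m ⊕ K, XORing both sides with m gives K = m ⊕ ct.
74 XOR ef = 9b
68 XOR be = d6
65 XOR e9 = 8c
20 XOR 48 = 68
6c XOR 5f = 33
6f XOR 64 = 0b
67 XOR 04 = 63
69 XOR 1d = 74
6e XOR 66 = 08
20 XOR 50 = 70
2f XOR 7c = 53

9b d6 8c 68 33 0b 63 74 08 70 53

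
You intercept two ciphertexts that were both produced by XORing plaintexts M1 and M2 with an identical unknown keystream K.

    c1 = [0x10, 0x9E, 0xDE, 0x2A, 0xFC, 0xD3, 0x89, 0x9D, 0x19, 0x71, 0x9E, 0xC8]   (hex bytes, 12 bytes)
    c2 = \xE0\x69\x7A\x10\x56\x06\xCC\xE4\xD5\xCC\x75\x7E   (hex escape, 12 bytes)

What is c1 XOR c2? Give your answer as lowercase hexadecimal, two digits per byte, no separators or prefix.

f0f7a43aaad54579ccbdebb6

c1 ⊕ c2 = (M1 ⊕ K) ⊕ (M2 ⊕ K) = M1 ⊕ M2 — the shared key cancels under XOR.
10 ⊕ e0 = f0
9e ⊕ 69 = f7
de ⊕ 7a = a4
2a ⊕ 10 = 3a
fc ⊕ 56 = aa
d3 ⊕ 06 = d5
89 ⊕ cc = 45
9d ⊕ e4 = 79
19 ⊕ d5 = cc
71 ⊕ cc = bd
9e ⊕ 75 = eb
c8 ⊕ 7e = b6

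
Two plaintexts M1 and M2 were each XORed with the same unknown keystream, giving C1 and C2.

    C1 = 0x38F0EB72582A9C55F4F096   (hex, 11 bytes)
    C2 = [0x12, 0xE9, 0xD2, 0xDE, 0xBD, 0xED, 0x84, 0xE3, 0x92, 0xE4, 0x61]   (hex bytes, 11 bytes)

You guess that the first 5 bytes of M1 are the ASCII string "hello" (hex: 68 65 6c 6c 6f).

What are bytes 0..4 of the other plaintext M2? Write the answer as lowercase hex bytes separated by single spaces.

First, C1 ⊕ C2 = (M1 ⊕ K) ⊕ (M2 ⊕ K) = M1 ⊕ M2, so the key drops out. Then M2 = (M1 ⊕ M2) ⊕ M1 over the first 5 bytes.
byte 0: (38 xor 12) xor 68 = 2a xor 68 = 42
byte 1: (f0 xor e9) xor 65 = 19 xor 65 = 7c
byte 2: (eb xor d2) xor 6c = 39 xor 6c = 55
byte 3: (72 xor de) xor 6c = ac xor 6c = c0
byte 4: (58 xor bd) xor 6f = e5 xor 6f = 8a

42 7c 55 c0 8a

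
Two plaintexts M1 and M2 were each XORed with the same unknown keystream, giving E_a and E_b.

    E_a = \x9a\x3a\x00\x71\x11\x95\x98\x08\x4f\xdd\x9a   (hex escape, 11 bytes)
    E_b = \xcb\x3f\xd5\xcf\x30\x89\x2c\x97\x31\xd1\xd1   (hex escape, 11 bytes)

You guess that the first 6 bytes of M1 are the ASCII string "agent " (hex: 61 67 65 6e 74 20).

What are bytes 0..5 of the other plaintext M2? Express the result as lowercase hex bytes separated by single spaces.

First, E_a ⊕ E_b = (M1 ⊕ K) ⊕ (M2 ⊕ K) = M1 ⊕ M2, so the key drops out. Then M2 = (M1 ⊕ M2) ⊕ M1 over the first 6 bytes.
byte 0: (9a ⊕ cb) ⊕ 61 = 51 ⊕ 61 = 30
byte 1: (3a ⊕ 3f) ⊕ 67 = 05 ⊕ 67 = 62
byte 2: (00 ⊕ d5) ⊕ 65 = d5 ⊕ 65 = b0
byte 3: (71 ⊕ cf) ⊕ 6e = be ⊕ 6e = d0
byte 4: (11 ⊕ 30) ⊕ 74 = 21 ⊕ 74 = 55
byte 5: (95 ⊕ 89) ⊕ 20 = 1c ⊕ 20 = 3c

30 62 b0 d0 55 3c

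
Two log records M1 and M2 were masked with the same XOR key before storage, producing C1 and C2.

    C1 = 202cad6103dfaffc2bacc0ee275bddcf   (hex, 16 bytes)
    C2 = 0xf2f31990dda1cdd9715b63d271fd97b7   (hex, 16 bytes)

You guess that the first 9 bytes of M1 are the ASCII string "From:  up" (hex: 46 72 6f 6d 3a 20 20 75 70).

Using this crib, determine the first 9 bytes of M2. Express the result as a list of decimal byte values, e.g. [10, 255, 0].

[148, 173, 219, 156, 228, 94, 66, 80, 42]

First, C1 ⊕ C2 = (M1 ⊕ K) ⊕ (M2 ⊕ K) = M1 ⊕ M2, so the key drops out. Then M2 = (M1 ⊕ M2) ⊕ M1 over the first 9 bytes.
byte 0: (20 ⊕ f2) ⊕ 46 = d2 ⊕ 46 = 94
byte 1: (2c ⊕ f3) ⊕ 72 = df ⊕ 72 = ad
byte 2: (ad ⊕ 19) ⊕ 6f = b4 ⊕ 6f = db
byte 3: (61 ⊕ 90) ⊕ 6d = f1 ⊕ 6d = 9c
byte 4: (03 ⊕ dd) ⊕ 3a = de ⊕ 3a = e4
byte 5: (df ⊕ a1) ⊕ 20 = 7e ⊕ 20 = 5e
byte 6: (af ⊕ cd) ⊕ 20 = 62 ⊕ 20 = 42
byte 7: (fc ⊕ d9) ⊕ 75 = 25 ⊕ 75 = 50
byte 8: (2b ⊕ 71) ⊕ 70 = 5a ⊕ 70 = 2a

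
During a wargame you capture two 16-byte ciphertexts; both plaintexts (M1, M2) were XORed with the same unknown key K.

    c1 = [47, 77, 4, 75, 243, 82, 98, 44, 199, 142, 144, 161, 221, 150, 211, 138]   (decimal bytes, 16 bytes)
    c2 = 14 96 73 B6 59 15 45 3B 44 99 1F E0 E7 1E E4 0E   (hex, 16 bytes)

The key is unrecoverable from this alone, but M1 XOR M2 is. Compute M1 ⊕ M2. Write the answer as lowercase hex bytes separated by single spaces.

c1 ⊕ c2 = (M1 ⊕ K) ⊕ (M2 ⊕ K) = M1 ⊕ M2 — the shared key cancels under XOR.
 47 XOR  20 =  59
 77 XOR 150 = 219
  4 XOR 115 = 119
 75 XOR 182 = 253
243 XOR  89 = 170
 82 XOR  21 =  71
 98 XOR  69 =  39
 44 XOR  59 =  23
199 XOR  68 = 131
142 XOR 153 =  23
144 XOR  31 = 143
161 XOR 224 =  65
221 XOR 231 =  58
150 XOR  30 = 136
211 XOR 228 =  55
138 XOR  14 = 132

3b db 77 fd aa 47 27 17 83 17 8f 41 3a 88 37 84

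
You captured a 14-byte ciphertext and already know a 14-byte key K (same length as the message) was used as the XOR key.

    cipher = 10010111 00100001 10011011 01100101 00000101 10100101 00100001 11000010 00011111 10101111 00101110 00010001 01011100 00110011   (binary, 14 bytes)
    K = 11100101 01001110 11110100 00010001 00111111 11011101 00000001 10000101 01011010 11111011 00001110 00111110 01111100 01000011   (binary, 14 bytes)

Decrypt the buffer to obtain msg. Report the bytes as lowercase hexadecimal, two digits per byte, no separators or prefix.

726f6f743a7820474554202f2070

XOR is its own inverse, so applying the key byte-wise gives the result directly.
151 ^ 229 = 114
 33 ^  78 = 111
155 ^ 244 = 111
101 ^  17 = 116
  5 ^  63 =  58
165 ^ 221 = 120
 33 ^   1 =  32
194 ^ 133 =  71
 31 ^  90 =  69
175 ^ 251 =  84
 46 ^  14 =  32
 17 ^  62 =  47
 92 ^ 124 =  32
 51 ^  67 = 112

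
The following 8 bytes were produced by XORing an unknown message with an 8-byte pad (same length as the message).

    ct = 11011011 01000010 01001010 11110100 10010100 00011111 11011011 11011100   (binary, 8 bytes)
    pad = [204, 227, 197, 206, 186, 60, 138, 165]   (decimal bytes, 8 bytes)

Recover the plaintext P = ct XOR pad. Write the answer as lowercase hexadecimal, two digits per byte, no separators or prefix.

XOR is its own inverse, so applying the key byte-wise gives the result directly.
byte 0: db XOR cc = 17
byte 1: 42 XOR e3 = a1
byte 2: 4a XOR c5 = 8f
byte 3: f4 XOR ce = 3a
byte 4: 94 XOR ba = 2e
byte 5: 1f XOR 3c = 23
byte 6: db XOR 8a = 51
byte 7: dc XOR a5 = 79

17a18f3a2e235179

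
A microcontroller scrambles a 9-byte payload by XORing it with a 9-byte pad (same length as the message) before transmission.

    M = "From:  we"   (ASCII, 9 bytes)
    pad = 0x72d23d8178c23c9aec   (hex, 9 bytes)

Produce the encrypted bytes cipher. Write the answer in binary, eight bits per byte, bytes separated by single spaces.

byte 0: 01000110 ⊕ 01110010 = 00110100
byte 1: 01110010 ⊕ 11010010 = 10100000
byte 2: 01101111 ⊕ 00111101 = 01010010
byte 3: 01101101 ⊕ 10000001 = 11101100
byte 4: 00111010 ⊕ 01111000 = 01000010
byte 5: 00100000 ⊕ 11000010 = 11100010
byte 6: 00100000 ⊕ 00111100 = 00011100
byte 7: 01110111 ⊕ 10011010 = 11101101
byte 8: 01100101 ⊕ 11101100 = 10001001

00110100 10100000 01010010 11101100 01000010 11100010 00011100 11101101 10001001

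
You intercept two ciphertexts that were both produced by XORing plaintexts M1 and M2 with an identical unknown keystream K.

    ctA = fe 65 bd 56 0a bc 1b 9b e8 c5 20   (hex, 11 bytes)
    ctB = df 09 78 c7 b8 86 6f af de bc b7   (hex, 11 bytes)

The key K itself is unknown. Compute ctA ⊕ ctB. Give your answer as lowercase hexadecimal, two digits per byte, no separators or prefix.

216cc591b23a7434367997

ctA ⊕ ctB = (M1 ⊕ K) ⊕ (M2 ⊕ K) = M1 ⊕ M2 — the shared key cancels under XOR.
fe xor df = 21
65 xor 09 = 6c
bd xor 78 = c5
56 xor c7 = 91
0a xor b8 = b2
bc xor 86 = 3a
1b xor 6f = 74
9b xor af = 34
e8 xor de = 36
c5 xor bc = 79
20 xor b7 = 97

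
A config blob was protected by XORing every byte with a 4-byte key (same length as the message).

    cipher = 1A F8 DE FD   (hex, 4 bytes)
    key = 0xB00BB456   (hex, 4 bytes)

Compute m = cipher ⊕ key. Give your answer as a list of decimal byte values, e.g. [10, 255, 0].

XOR is its own inverse, so applying the key byte-wise gives the result directly.
byte 0: 1a XOR b0 = aa
byte 1: f8 XOR 0b = f3
byte 2: de XOR b4 = 6a
byte 3: fd XOR 56 = ab

[170, 243, 106, 171]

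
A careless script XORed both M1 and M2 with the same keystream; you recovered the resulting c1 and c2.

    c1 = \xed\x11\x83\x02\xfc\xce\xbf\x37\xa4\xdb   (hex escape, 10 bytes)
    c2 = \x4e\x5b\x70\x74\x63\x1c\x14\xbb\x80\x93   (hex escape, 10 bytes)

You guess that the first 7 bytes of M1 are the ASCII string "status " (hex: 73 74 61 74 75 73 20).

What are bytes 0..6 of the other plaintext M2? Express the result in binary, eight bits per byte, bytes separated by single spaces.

11010000 00111110 10010010 00000010 11101010 10100001 10001011

First, c1 ⊕ c2 = (M1 ⊕ K) ⊕ (M2 ⊕ K) = M1 ⊕ M2, so the key drops out. Then M2 = (M1 ⊕ M2) ⊕ M1 over the first 7 bytes.
byte 0: (ed ⊕ 4e) ⊕ 73 = a3 ⊕ 73 = d0
byte 1: (11 ⊕ 5b) ⊕ 74 = 4a ⊕ 74 = 3e
byte 2: (83 ⊕ 70) ⊕ 61 = f3 ⊕ 61 = 92
byte 3: (02 ⊕ 74) ⊕ 74 = 76 ⊕ 74 = 02
byte 4: (fc ⊕ 63) ⊕ 75 = 9f ⊕ 75 = ea
byte 5: (ce ⊕ 1c) ⊕ 73 = d2 ⊕ 73 = a1
byte 6: (bf ⊕ 14) ⊕ 20 = ab ⊕ 20 = 8b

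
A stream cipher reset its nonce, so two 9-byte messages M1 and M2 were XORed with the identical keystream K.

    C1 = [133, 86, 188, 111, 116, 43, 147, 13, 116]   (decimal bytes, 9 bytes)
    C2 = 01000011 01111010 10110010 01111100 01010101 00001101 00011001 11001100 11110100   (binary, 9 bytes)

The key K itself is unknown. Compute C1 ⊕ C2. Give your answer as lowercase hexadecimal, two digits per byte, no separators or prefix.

c62c0e1321268ac180

C1 ⊕ C2 = (M1 ⊕ K) ⊕ (M2 ⊕ K) = M1 ⊕ M2 — the shared key cancels under XOR.
85 ⊕ 43 = c6
56 ⊕ 7a = 2c
bc ⊕ b2 = 0e
6f ⊕ 7c = 13
74 ⊕ 55 = 21
2b ⊕ 0d = 26
93 ⊕ 19 = 8a
0d ⊕ cc = c1
74 ⊕ f4 = 80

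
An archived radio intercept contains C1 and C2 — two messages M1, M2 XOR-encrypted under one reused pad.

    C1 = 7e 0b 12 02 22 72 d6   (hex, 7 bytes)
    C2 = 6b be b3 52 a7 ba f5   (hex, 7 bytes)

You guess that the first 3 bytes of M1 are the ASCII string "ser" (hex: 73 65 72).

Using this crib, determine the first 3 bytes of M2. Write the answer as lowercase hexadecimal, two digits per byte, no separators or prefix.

66d0d3

First, C1 ⊕ C2 = (M1 ⊕ K) ⊕ (M2 ⊕ K) = M1 ⊕ M2, so the key drops out. Then M2 = (M1 ⊕ M2) ⊕ M1 over the first 3 bytes.
byte 0: (7e xor 6b) xor 73 = 15 xor 73 = 66
byte 1: (0b xor be) xor 65 = b5 xor 65 = d0
byte 2: (12 xor b3) xor 72 = a1 xor 72 = d3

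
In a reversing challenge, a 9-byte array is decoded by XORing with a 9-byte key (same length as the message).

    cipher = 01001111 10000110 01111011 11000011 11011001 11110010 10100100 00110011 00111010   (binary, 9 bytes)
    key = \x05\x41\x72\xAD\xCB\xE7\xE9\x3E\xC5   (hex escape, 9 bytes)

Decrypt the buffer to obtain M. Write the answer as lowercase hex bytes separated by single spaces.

4a c7 09 6e 12 15 4d 0d ff

01001111 ^ 00000101 = 01001010
10000110 ^ 01000001 = 11000111
01111011 ^ 01110010 = 00001001
11000011 ^ 10101101 = 01101110
11011001 ^ 11001011 = 00010010
11110010 ^ 11100111 = 00010101
10100100 ^ 11101001 = 01001101
00110011 ^ 00111110 = 00001101
00111010 ^ 11000101 = 11111111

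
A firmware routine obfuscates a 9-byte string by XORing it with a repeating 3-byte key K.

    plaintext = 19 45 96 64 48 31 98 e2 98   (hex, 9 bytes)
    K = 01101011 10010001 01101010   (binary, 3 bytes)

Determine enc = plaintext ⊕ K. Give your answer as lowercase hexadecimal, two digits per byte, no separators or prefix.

The 3-byte key repeats, so the effective keystream is 6b 91 6a 6b 91 6a 6b 91 6a.
byte 0: 19 xor 6b = 72
byte 1: 45 xor 91 = d4
byte 2: 96 xor 6a = fc
byte 3: 64 xor 6b = 0f
byte 4: 48 xor 91 = d9
byte 5: 31 xor 6a = 5b
byte 6: 98 xor 6b = f3
byte 7: e2 xor 91 = 73
byte 8: 98 xor 6a = f2

72d4fc0fd95bf373f2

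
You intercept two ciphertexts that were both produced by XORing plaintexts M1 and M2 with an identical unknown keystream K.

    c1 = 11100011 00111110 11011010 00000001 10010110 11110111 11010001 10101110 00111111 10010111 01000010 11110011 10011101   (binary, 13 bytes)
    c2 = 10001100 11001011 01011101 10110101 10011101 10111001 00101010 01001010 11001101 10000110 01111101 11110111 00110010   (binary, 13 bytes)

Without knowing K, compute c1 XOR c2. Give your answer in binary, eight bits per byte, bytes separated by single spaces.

c1 ⊕ c2 = (M1 ⊕ K) ⊕ (M2 ⊕ K) = M1 ⊕ M2 — the shared key cancels under XOR.
byte 0: 11100011 xor 10001100 = 01101111
byte 1: 00111110 xor 11001011 = 11110101
byte 2: 11011010 xor 01011101 = 10000111
byte 3: 00000001 xor 10110101 = 10110100
byte 4: 10010110 xor 10011101 = 00001011
byte 5: 11110111 xor 10111001 = 01001110
byte 6: 11010001 xor 00101010 = 11111011
byte 7: 10101110 xor 01001010 = 11100100
byte 8: 00111111 xor 11001101 = 11110010
byte 9: 10010111 xor 10000110 = 00010001
byte 10: 01000010 xor 01111101 = 00111111
byte 11: 11110011 xor 11110111 = 00000100
byte 12: 10011101 xor 00110010 = 10101111

01101111 11110101 10000111 10110100 00001011 01001110 11111011 11100100 11110010 00010001 00111111 00000100 10101111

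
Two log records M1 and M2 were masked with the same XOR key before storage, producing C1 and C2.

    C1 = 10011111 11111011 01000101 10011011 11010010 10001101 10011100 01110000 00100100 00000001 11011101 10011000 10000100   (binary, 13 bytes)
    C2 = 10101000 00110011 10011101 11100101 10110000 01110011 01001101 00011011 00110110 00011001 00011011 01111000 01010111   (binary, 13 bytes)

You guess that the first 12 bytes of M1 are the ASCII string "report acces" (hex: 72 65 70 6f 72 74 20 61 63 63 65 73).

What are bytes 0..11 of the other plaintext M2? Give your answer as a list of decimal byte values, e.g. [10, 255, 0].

[69, 173, 168, 17, 16, 138, 241, 10, 113, 123, 163, 147]

First, C1 ⊕ C2 = (M1 ⊕ K) ⊕ (M2 ⊕ K) = M1 ⊕ M2, so the key drops out. Then M2 = (M1 ⊕ M2) ⊕ M1 over the first 12 bytes.
byte 0: (9f ^ a8) ^ 72 = 37 ^ 72 = 45
byte 1: (fb ^ 33) ^ 65 = c8 ^ 65 = ad
byte 2: (45 ^ 9d) ^ 70 = d8 ^ 70 = a8
byte 3: (9b ^ e5) ^ 6f = 7e ^ 6f = 11
byte 4: (d2 ^ b0) ^ 72 = 62 ^ 72 = 10
byte 5: (8d ^ 73) ^ 74 = fe ^ 74 = 8a
byte 6: (9c ^ 4d) ^ 20 = d1 ^ 20 = f1
byte 7: (70 ^ 1b) ^ 61 = 6b ^ 61 = 0a
byte 8: (24 ^ 36) ^ 63 = 12 ^ 63 = 71
byte 9: (01 ^ 19) ^ 63 = 18 ^ 63 = 7b
byte 10: (dd ^ 1b) ^ 65 = c6 ^ 65 = a3
byte 11: (98 ^ 78) ^ 73 = e0 ^ 73 = 93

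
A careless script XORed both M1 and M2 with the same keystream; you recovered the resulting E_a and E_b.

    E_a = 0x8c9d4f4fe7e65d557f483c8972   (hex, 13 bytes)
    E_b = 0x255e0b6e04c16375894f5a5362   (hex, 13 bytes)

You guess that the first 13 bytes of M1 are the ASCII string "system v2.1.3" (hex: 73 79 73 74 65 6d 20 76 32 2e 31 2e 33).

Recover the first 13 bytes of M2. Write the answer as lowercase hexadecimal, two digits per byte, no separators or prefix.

First, E_a ⊕ E_b = (M1 ⊕ K) ⊕ (M2 ⊕ K) = M1 ⊕ M2, so the key drops out. Then M2 = (M1 ⊕ M2) ⊕ M1 over the first 13 bytes.
byte 0: (8c XOR 25) XOR 73 = a9 XOR 73 = da
byte 1: (9d XOR 5e) XOR 79 = c3 XOR 79 = ba
byte 2: (4f XOR 0b) XOR 73 = 44 XOR 73 = 37
byte 3: (4f XOR 6e) XOR 74 = 21 XOR 74 = 55
byte 4: (e7 XOR 04) XOR 65 = e3 XOR 65 = 86
byte 5: (e6 XOR c1) XOR 6d = 27 XOR 6d = 4a
byte 6: (5d XOR 63) XOR 20 = 3e XOR 20 = 1e
byte 7: (55 XOR 75) XOR 76 = 20 XOR 76 = 56
byte 8: (7f XOR 89) XOR 32 = f6 XOR 32 = c4
byte 9: (48 XOR 4f) XOR 2e = 07 XOR 2e = 29
byte 10: (3c XOR 5a) XOR 31 = 66 XOR 31 = 57
byte 11: (89 XOR 53) XOR 2e = da XOR 2e = f4
byte 12: (72 XOR 62) XOR 33 = 10 XOR 33 = 23

daba3755864a1e56c42957f423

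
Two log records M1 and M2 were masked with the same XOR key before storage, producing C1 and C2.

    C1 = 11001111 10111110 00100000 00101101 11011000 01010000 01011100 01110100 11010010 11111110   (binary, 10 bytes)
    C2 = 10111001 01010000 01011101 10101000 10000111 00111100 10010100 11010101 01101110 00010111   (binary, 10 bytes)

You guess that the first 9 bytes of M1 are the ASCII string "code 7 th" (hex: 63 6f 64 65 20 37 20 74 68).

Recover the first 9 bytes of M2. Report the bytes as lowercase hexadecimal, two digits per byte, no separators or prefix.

First, C1 ⊕ C2 = (M1 ⊕ K) ⊕ (M2 ⊕ K) = M1 ⊕ M2, so the key drops out. Then M2 = (M1 ⊕ M2) ⊕ M1 over the first 9 bytes.
byte 0: (cf ^ b9) ^ 63 = 76 ^ 63 = 15
byte 1: (be ^ 50) ^ 6f = ee ^ 6f = 81
byte 2: (20 ^ 5d) ^ 64 = 7d ^ 64 = 19
byte 3: (2d ^ a8) ^ 65 = 85 ^ 65 = e0
byte 4: (d8 ^ 87) ^ 20 = 5f ^ 20 = 7f
byte 5: (50 ^ 3c) ^ 37 = 6c ^ 37 = 5b
byte 6: (5c ^ 94) ^ 20 = c8 ^ 20 = e8
byte 7: (74 ^ d5) ^ 74 = a1 ^ 74 = d5
byte 8: (d2 ^ 6e) ^ 68 = bc ^ 68 = d4

158119e07f5be8d5d4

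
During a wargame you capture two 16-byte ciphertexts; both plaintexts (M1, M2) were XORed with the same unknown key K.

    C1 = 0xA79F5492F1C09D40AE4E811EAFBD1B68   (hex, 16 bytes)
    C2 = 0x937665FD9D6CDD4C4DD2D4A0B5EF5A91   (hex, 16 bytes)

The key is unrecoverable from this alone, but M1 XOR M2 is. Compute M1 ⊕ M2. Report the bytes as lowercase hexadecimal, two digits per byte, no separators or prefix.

C1 ⊕ C2 = (M1 ⊕ K) ⊕ (M2 ⊕ K) = M1 ⊕ M2 — the shared key cancels under XOR.
byte 0: a7 XOR 93 = 34
byte 1: 9f XOR 76 = e9
byte 2: 54 XOR 65 = 31
byte 3: 92 XOR fd = 6f
byte 4: f1 XOR 9d = 6c
byte 5: c0 XOR 6c = ac
byte 6: 9d XOR dd = 40
byte 7: 40 XOR 4c = 0c
byte 8: ae XOR 4d = e3
byte 9: 4e XOR d2 = 9c
byte 10: 81 XOR d4 = 55
byte 11: 1e XOR a0 = be
byte 12: af XOR b5 = 1a
byte 13: bd XOR ef = 52
byte 14: 1b XOR 5a = 41
byte 15: 68 XOR 91 = f9

34e9316f6cac400ce39c55be1a5241f9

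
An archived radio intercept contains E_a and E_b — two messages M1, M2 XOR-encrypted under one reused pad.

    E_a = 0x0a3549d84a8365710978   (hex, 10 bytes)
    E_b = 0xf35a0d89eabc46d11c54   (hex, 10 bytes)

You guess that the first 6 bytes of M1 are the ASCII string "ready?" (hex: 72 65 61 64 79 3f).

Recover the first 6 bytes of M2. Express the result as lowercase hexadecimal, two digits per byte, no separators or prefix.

8b0a2535d900

First, E_a ⊕ E_b = (M1 ⊕ K) ⊕ (M2 ⊕ K) = M1 ⊕ M2, so the key drops out. Then M2 = (M1 ⊕ M2) ⊕ M1 over the first 6 bytes.
byte 0: (0a xor f3) xor 72 = f9 xor 72 = 8b
byte 1: (35 xor 5a) xor 65 = 6f xor 65 = 0a
byte 2: (49 xor 0d) xor 61 = 44 xor 61 = 25
byte 3: (d8 xor 89) xor 64 = 51 xor 64 = 35
byte 4: (4a xor ea) xor 79 = a0 xor 79 = d9
byte 5: (83 xor bc) xor 3f = 3f xor 3f = 00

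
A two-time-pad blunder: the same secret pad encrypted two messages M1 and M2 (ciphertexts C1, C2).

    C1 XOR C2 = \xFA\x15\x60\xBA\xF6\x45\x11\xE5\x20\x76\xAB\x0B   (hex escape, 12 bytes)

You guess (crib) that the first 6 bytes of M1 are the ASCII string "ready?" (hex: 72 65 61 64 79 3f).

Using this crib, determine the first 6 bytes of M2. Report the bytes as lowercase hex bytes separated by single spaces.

88 70 01 de 8f 7a

Since C1 ⊕ C2 = M1 ⊕ M2, XORing with the guessed M1 bytes yields the corresponding M2 bytes: M2 = (C1 ⊕ C2) ⊕ M1.
fa XOR 72 = 88
15 XOR 65 = 70
60 XOR 61 = 01
ba XOR 64 = de
f6 XOR 79 = 8f
45 XOR 3f = 7a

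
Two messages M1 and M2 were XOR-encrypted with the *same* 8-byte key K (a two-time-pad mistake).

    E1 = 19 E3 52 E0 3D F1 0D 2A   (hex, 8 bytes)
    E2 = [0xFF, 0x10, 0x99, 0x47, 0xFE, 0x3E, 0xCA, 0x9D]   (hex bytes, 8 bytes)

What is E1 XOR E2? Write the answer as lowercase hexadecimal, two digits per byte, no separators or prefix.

E1 ⊕ E2 = (M1 ⊕ K) ⊕ (M2 ⊕ K) = M1 ⊕ M2 — the shared key cancels under XOR.
byte 0: 19 ^ ff = e6
byte 1: e3 ^ 10 = f3
byte 2: 52 ^ 99 = cb
byte 3: e0 ^ 47 = a7
byte 4: 3d ^ fe = c3
byte 5: f1 ^ 3e = cf
byte 6: 0d ^ ca = c7
byte 7: 2a ^ 9d = b7

e6f3cba7c3cfc7b7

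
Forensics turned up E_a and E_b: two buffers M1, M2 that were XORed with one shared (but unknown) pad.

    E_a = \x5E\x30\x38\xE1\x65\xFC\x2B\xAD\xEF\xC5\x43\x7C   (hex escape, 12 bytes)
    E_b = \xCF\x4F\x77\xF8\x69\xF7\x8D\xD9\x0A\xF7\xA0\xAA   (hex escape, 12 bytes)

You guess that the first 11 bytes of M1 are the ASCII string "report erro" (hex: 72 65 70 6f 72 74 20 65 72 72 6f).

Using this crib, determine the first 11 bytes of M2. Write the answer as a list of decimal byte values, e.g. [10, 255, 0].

First, E_a ⊕ E_b = (M1 ⊕ K) ⊕ (M2 ⊕ K) = M1 ⊕ M2, so the key drops out. Then M2 = (M1 ⊕ M2) ⊕ M1 over the first 11 bytes.
byte 0: (5e xor cf) xor 72 = 91 xor 72 = e3
byte 1: (30 xor 4f) xor 65 = 7f xor 65 = 1a
byte 2: (38 xor 77) xor 70 = 4f xor 70 = 3f
byte 3: (e1 xor f8) xor 6f = 19 xor 6f = 76
byte 4: (65 xor 69) xor 72 = 0c xor 72 = 7e
byte 5: (fc xor f7) xor 74 = 0b xor 74 = 7f
byte 6: (2b xor 8d) xor 20 = a6 xor 20 = 86
byte 7: (ad xor d9) xor 65 = 74 xor 65 = 11
byte 8: (ef xor 0a) xor 72 = e5 xor 72 = 97
byte 9: (c5 xor f7) xor 72 = 32 xor 72 = 40
byte 10: (43 xor a0) xor 6f = e3 xor 6f = 8c

[227, 26, 63, 118, 126, 127, 134, 17, 151, 64, 140]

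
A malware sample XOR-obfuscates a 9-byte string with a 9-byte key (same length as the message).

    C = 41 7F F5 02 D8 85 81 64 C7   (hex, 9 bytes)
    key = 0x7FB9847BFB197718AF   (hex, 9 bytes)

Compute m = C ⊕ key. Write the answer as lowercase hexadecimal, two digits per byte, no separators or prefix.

3ec67179239cf67c68

XOR is its own inverse, so applying the key byte-wise gives the result directly.
byte 0: 41 xor 7f = 3e
byte 1: 7f xor b9 = c6
byte 2: f5 xor 84 = 71
byte 3: 02 xor 7b = 79
byte 4: d8 xor fb = 23
byte 5: 85 xor 19 = 9c
byte 6: 81 xor 77 = f6
byte 7: 64 xor 18 = 7c
byte 8: c7 xor af = 68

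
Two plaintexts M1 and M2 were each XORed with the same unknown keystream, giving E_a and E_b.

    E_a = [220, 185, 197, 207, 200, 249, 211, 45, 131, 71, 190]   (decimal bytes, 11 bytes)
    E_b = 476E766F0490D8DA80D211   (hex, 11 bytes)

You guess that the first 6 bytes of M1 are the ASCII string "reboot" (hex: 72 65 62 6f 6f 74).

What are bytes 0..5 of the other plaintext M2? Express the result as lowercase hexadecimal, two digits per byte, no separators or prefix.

e9b2d1cfa31d

First, E_a ⊕ E_b = (M1 ⊕ K) ⊕ (M2 ⊕ K) = M1 ⊕ M2, so the key drops out. Then M2 = (M1 ⊕ M2) ⊕ M1 over the first 6 bytes.
byte 0: (dc xor 47) xor 72 = 9b xor 72 = e9
byte 1: (b9 xor 6e) xor 65 = d7 xor 65 = b2
byte 2: (c5 xor 76) xor 62 = b3 xor 62 = d1
byte 3: (cf xor 6f) xor 6f = a0 xor 6f = cf
byte 4: (c8 xor 04) xor 6f = cc xor 6f = a3
byte 5: (f9 xor 90) xor 74 = 69 xor 74 = 1d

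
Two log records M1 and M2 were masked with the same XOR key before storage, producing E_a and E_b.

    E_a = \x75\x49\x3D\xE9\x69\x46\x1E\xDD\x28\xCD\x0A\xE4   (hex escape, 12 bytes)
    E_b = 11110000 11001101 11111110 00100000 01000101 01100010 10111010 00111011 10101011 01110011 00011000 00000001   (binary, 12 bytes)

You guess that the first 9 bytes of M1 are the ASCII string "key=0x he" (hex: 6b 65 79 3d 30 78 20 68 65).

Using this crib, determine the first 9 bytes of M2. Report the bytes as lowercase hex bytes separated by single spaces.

First, E_a ⊕ E_b = (M1 ⊕ K) ⊕ (M2 ⊕ K) = M1 ⊕ M2, so the key drops out. Then M2 = (M1 ⊕ M2) ⊕ M1 over the first 9 bytes.
byte 0: (75 XOR f0) XOR 6b = 85 XOR 6b = ee
byte 1: (49 XOR cd) XOR 65 = 84 XOR 65 = e1
byte 2: (3d XOR fe) XOR 79 = c3 XOR 79 = ba
byte 3: (e9 XOR 20) XOR 3d = c9 XOR 3d = f4
byte 4: (69 XOR 45) XOR 30 = 2c XOR 30 = 1c
byte 5: (46 XOR 62) XOR 78 = 24 XOR 78 = 5c
byte 6: (1e XOR ba) XOR 20 = a4 XOR 20 = 84
byte 7: (dd XOR 3b) XOR 68 = e6 XOR 68 = 8e
byte 8: (28 XOR ab) XOR 65 = 83 XOR 65 = e6

ee e1 ba f4 1c 5c 84 8e e6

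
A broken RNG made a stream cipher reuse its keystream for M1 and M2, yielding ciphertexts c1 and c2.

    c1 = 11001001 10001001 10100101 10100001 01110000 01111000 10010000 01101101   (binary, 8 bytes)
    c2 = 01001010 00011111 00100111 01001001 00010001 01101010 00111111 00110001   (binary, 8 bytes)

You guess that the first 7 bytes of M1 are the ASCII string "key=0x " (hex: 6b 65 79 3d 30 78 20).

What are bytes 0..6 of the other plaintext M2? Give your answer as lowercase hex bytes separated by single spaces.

First, c1 ⊕ c2 = (M1 ⊕ K) ⊕ (M2 ⊕ K) = M1 ⊕ M2, so the key drops out. Then M2 = (M1 ⊕ M2) ⊕ M1 over the first 7 bytes.
byte 0: (c9 xor 4a) xor 6b = 83 xor 6b = e8
byte 1: (89 xor 1f) xor 65 = 96 xor 65 = f3
byte 2: (a5 xor 27) xor 79 = 82 xor 79 = fb
byte 3: (a1 xor 49) xor 3d = e8 xor 3d = d5
byte 4: (70 xor 11) xor 30 = 61 xor 30 = 51
byte 5: (78 xor 6a) xor 78 = 12 xor 78 = 6a
byte 6: (90 xor 3f) xor 20 = af xor 20 = 8f

e8 f3 fb d5 51 6a 8f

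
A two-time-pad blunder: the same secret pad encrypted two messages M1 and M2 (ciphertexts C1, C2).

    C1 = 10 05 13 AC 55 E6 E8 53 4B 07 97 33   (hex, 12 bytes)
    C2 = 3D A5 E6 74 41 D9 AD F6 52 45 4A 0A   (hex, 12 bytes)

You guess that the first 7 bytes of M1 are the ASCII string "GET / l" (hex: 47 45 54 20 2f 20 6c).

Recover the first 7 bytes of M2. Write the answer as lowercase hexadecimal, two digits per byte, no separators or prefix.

First, C1 ⊕ C2 = (M1 ⊕ K) ⊕ (M2 ⊕ K) = M1 ⊕ M2, so the key drops out. Then M2 = (M1 ⊕ M2) ⊕ M1 over the first 7 bytes.
byte 0: (10 ⊕ 3d) ⊕ 47 = 2d ⊕ 47 = 6a
byte 1: (05 ⊕ a5) ⊕ 45 = a0 ⊕ 45 = e5
byte 2: (13 ⊕ e6) ⊕ 54 = f5 ⊕ 54 = a1
byte 3: (ac ⊕ 74) ⊕ 20 = d8 ⊕ 20 = f8
byte 4: (55 ⊕ 41) ⊕ 2f = 14 ⊕ 2f = 3b
byte 5: (e6 ⊕ d9) ⊕ 20 = 3f ⊕ 20 = 1f
byte 6: (e8 ⊕ ad) ⊕ 6c = 45 ⊕ 6c = 29

6ae5a1f83b1f29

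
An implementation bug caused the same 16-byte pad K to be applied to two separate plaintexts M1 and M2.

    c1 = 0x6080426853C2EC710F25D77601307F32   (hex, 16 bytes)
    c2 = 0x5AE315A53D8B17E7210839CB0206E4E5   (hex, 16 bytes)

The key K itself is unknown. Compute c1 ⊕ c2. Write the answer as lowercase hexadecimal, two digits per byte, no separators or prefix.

3a6357cd6e49fb962e2deebd03369bd7

c1 ⊕ c2 = (M1 ⊕ K) ⊕ (M2 ⊕ K) = M1 ⊕ M2 — the shared key cancels under XOR.
60 ^ 5a = 3a
80 ^ e3 = 63
42 ^ 15 = 57
68 ^ a5 = cd
53 ^ 3d = 6e
c2 ^ 8b = 49
ec ^ 17 = fb
71 ^ e7 = 96
0f ^ 21 = 2e
25 ^ 08 = 2d
d7 ^ 39 = ee
76 ^ cb = bd
01 ^ 02 = 03
30 ^ 06 = 36
7f ^ e4 = 9b
32 ^ e5 = d7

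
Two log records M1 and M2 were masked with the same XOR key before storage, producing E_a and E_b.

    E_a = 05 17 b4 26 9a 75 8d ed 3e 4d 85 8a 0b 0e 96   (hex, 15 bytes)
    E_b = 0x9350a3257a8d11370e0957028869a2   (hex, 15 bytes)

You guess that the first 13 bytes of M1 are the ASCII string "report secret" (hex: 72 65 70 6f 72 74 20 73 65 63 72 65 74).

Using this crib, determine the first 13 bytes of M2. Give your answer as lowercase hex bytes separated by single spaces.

e4 22 67 6c 92 8c bc a9 55 27 a0 ed f7

First, E_a ⊕ E_b = (M1 ⊕ K) ⊕ (M2 ⊕ K) = M1 ⊕ M2, so the key drops out. Then M2 = (M1 ⊕ M2) ⊕ M1 over the first 13 bytes.
byte 0: (05 XOR 93) XOR 72 = 96 XOR 72 = e4
byte 1: (17 XOR 50) XOR 65 = 47 XOR 65 = 22
byte 2: (b4 XOR a3) XOR 70 = 17 XOR 70 = 67
byte 3: (26 XOR 25) XOR 6f = 03 XOR 6f = 6c
byte 4: (9a XOR 7a) XOR 72 = e0 XOR 72 = 92
byte 5: (75 XOR 8d) XOR 74 = f8 XOR 74 = 8c
byte 6: (8d XOR 11) XOR 20 = 9c XOR 20 = bc
byte 7: (ed XOR 37) XOR 73 = da XOR 73 = a9
byte 8: (3e XOR 0e) XOR 65 = 30 XOR 65 = 55
byte 9: (4d XOR 09) XOR 63 = 44 XOR 63 = 27
byte 10: (85 XOR 57) XOR 72 = d2 XOR 72 = a0
byte 11: (8a XOR 02) XOR 65 = 88 XOR 65 = ed
byte 12: (0b XOR 88) XOR 74 = 83 XOR 74 = f7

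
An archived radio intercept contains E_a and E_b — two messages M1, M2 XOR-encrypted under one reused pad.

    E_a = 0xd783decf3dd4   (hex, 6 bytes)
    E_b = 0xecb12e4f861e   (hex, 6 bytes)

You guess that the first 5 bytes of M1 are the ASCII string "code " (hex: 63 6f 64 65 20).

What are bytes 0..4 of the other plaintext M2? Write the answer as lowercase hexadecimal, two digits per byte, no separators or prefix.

First, E_a ⊕ E_b = (M1 ⊕ K) ⊕ (M2 ⊕ K) = M1 ⊕ M2, so the key drops out. Then M2 = (M1 ⊕ M2) ⊕ M1 over the first 5 bytes.
byte 0: (d7 ⊕ ec) ⊕ 63 = 3b ⊕ 63 = 58
byte 1: (83 ⊕ b1) ⊕ 6f = 32 ⊕ 6f = 5d
byte 2: (de ⊕ 2e) ⊕ 64 = f0 ⊕ 64 = 94
byte 3: (cf ⊕ 4f) ⊕ 65 = 80 ⊕ 65 = e5
byte 4: (3d ⊕ 86) ⊕ 20 = bb ⊕ 20 = 9b

585d94e59b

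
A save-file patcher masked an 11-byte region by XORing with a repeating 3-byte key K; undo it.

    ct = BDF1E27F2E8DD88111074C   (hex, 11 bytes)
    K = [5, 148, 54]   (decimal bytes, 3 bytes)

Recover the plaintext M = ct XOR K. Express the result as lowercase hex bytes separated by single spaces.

The 3-byte key repeats, so the effective keystream is 05 94 36 05 94 36 05 94 36 05 94.
byte 0: bd ⊕ 05 = b8
byte 1: f1 ⊕ 94 = 65
byte 2: e2 ⊕ 36 = d4
byte 3: 7f ⊕ 05 = 7a
byte 4: 2e ⊕ 94 = ba
byte 5: 8d ⊕ 36 = bb
byte 6: d8 ⊕ 05 = dd
byte 7: 81 ⊕ 94 = 15
byte 8: 11 ⊕ 36 = 27
byte 9: 07 ⊕ 05 = 02
byte 10: 4c ⊕ 94 = d8

b8 65 d4 7a ba bb dd 15 27 02 d8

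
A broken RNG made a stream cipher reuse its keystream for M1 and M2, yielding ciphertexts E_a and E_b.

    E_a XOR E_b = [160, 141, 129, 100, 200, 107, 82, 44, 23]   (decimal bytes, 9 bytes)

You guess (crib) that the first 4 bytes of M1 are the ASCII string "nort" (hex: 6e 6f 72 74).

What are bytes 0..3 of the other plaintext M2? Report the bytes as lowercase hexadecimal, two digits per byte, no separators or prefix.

Since E_a ⊕ E_b = M1 ⊕ M2, XORing with the guessed M1 bytes yields the corresponding M2 bytes: M2 = (E_a ⊕ E_b) ⊕ M1.
160 xor 110 = 206
141 xor 111 = 226
129 xor 114 = 243
100 xor 116 =  16

cee2f310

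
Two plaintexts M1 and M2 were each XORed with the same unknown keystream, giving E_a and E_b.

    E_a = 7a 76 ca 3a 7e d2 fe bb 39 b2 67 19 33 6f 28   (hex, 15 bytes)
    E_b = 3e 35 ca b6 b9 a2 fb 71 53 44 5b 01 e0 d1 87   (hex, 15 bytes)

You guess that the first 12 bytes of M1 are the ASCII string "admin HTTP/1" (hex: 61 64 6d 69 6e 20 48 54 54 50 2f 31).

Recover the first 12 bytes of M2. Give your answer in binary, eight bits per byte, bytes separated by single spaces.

First, E_a ⊕ E_b = (M1 ⊕ K) ⊕ (M2 ⊕ K) = M1 ⊕ M2, so the key drops out. Then M2 = (M1 ⊕ M2) ⊕ M1 over the first 12 bytes.
byte 0: (7a ⊕ 3e) ⊕ 61 = 44 ⊕ 61 = 25
byte 1: (76 ⊕ 35) ⊕ 64 = 43 ⊕ 64 = 27
byte 2: (ca ⊕ ca) ⊕ 6d = 00 ⊕ 6d = 6d
byte 3: (3a ⊕ b6) ⊕ 69 = 8c ⊕ 69 = e5
byte 4: (7e ⊕ b9) ⊕ 6e = c7 ⊕ 6e = a9
byte 5: (d2 ⊕ a2) ⊕ 20 = 70 ⊕ 20 = 50
byte 6: (fe ⊕ fb) ⊕ 48 = 05 ⊕ 48 = 4d
byte 7: (bb ⊕ 71) ⊕ 54 = ca ⊕ 54 = 9e
byte 8: (39 ⊕ 53) ⊕ 54 = 6a ⊕ 54 = 3e
byte 9: (b2 ⊕ 44) ⊕ 50 = f6 ⊕ 50 = a6
byte 10: (67 ⊕ 5b) ⊕ 2f = 3c ⊕ 2f = 13
byte 11: (19 ⊕ 01) ⊕ 31 = 18 ⊕ 31 = 29

00100101 00100111 01101101 11100101 10101001 01010000 01001101 10011110 00111110 10100110 00010011 00101001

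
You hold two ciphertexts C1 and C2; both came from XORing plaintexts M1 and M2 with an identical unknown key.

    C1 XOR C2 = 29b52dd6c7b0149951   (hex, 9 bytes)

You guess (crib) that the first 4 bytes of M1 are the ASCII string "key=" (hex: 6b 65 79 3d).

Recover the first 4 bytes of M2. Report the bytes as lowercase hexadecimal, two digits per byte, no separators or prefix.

42d054eb

Since C1 ⊕ C2 = M1 ⊕ M2, XORing with the guessed M1 bytes yields the corresponding M2 bytes: M2 = (C1 ⊕ C2) ⊕ M1.
 41 XOR 107 =  66
181 XOR 101 = 208
 45 XOR 121 =  84
214 XOR  61 = 235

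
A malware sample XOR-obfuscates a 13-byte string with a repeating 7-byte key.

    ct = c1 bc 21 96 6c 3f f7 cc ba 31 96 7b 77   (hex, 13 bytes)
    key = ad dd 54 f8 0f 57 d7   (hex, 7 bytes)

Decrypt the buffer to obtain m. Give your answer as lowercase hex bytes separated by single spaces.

The 7-byte key repeats, so the effective keystream is ad dd 54 f8 0f 57 d7 ad dd 54 f8 0f 57.
byte 0: 11000001 xor 10101101 = 01101100
byte 1: 10111100 xor 11011101 = 01100001
byte 2: 00100001 xor 01010100 = 01110101
byte 3: 10010110 xor 11111000 = 01101110
byte 4: 01101100 xor 00001111 = 01100011
byte 5: 00111111 xor 01010111 = 01101000
byte 6: 11110111 xor 11010111 = 00100000
byte 7: 11001100 xor 10101101 = 01100001
byte 8: 10111010 xor 11011101 = 01100111
byte 9: 00110001 xor 01010100 = 01100101
byte 10: 10010110 xor 11111000 = 01101110
byte 11: 01111011 xor 00001111 = 01110100
byte 12: 01110111 xor 01010111 = 00100000

6c 61 75 6e 63 68 20 61 67 65 6e 74 20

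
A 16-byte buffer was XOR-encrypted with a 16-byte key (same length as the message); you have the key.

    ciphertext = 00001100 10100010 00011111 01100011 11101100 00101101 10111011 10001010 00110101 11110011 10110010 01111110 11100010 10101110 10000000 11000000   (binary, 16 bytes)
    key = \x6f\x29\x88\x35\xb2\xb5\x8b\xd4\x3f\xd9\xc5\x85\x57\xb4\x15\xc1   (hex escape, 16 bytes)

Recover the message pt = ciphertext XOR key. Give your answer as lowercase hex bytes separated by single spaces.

byte 0: 0c ^ 6f = 63
byte 1: a2 ^ 29 = 8b
byte 2: 1f ^ 88 = 97
byte 3: 63 ^ 35 = 56
byte 4: ec ^ b2 = 5e
byte 5: 2d ^ b5 = 98
byte 6: bb ^ 8b = 30
byte 7: 8a ^ d4 = 5e
byte 8: 35 ^ 3f = 0a
byte 9: f3 ^ d9 = 2a
byte 10: b2 ^ c5 = 77
byte 11: 7e ^ 85 = fb
byte 12: e2 ^ 57 = b5
byte 13: ae ^ b4 = 1a
byte 14: 80 ^ 15 = 95
byte 15: c0 ^ c1 = 01

63 8b 97 56 5e 98 30 5e 0a 2a 77 fb b5 1a 95 01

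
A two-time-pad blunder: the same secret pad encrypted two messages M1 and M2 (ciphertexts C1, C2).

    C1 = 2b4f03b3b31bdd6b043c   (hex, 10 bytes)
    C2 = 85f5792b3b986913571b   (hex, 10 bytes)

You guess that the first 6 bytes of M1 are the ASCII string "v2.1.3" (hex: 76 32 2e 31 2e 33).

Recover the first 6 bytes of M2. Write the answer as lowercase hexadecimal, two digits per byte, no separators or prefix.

First, C1 ⊕ C2 = (M1 ⊕ K) ⊕ (M2 ⊕ K) = M1 ⊕ M2, so the key drops out. Then M2 = (M1 ⊕ M2) ⊕ M1 over the first 6 bytes.
byte 0: (2b ⊕ 85) ⊕ 76 = ae ⊕ 76 = d8
byte 1: (4f ⊕ f5) ⊕ 32 = ba ⊕ 32 = 88
byte 2: (03 ⊕ 79) ⊕ 2e = 7a ⊕ 2e = 54
byte 3: (b3 ⊕ 2b) ⊕ 31 = 98 ⊕ 31 = a9
byte 4: (b3 ⊕ 3b) ⊕ 2e = 88 ⊕ 2e = a6
byte 5: (1b ⊕ 98) ⊕ 33 = 83 ⊕ 33 = b0

d88854a9a6b0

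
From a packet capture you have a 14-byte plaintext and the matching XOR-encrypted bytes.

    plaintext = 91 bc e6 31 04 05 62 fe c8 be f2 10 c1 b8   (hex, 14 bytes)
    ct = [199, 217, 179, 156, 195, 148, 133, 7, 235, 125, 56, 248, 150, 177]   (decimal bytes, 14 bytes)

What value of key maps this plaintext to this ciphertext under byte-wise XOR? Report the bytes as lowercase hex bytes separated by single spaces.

Since ct = plaintext ⊕ key, XORing both sides with plaintext gives key = plaintext ⊕ ct.
91 ⊕ c7 = 56
bc ⊕ d9 = 65
e6 ⊕ b3 = 55
31 ⊕ 9c = ad
04 ⊕ c3 = c7
05 ⊕ 94 = 91
62 ⊕ 85 = e7
fe ⊕ 07 = f9
c8 ⊕ eb = 23
be ⊕ 7d = c3
f2 ⊕ 38 = ca
10 ⊕ f8 = e8
c1 ⊕ 96 = 57
b8 ⊕ b1 = 09

56 65 55 ad c7 91 e7 f9 23 c3 ca e8 57 09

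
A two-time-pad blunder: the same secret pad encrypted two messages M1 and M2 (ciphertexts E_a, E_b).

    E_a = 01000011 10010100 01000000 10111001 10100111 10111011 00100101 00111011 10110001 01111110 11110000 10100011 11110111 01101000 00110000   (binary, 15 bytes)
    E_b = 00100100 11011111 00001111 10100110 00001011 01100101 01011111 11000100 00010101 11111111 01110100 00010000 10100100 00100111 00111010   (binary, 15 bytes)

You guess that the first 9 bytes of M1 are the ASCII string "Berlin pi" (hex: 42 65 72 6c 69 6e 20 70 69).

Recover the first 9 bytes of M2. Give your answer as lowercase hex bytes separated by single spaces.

25 2e 3d 73 c5 b0 5a 8f cd

First, E_a ⊕ E_b = (M1 ⊕ K) ⊕ (M2 ⊕ K) = M1 ⊕ M2, so the key drops out. Then M2 = (M1 ⊕ M2) ⊕ M1 over the first 9 bytes.
byte 0: (43 ⊕ 24) ⊕ 42 = 67 ⊕ 42 = 25
byte 1: (94 ⊕ df) ⊕ 65 = 4b ⊕ 65 = 2e
byte 2: (40 ⊕ 0f) ⊕ 72 = 4f ⊕ 72 = 3d
byte 3: (b9 ⊕ a6) ⊕ 6c = 1f ⊕ 6c = 73
byte 4: (a7 ⊕ 0b) ⊕ 69 = ac ⊕ 69 = c5
byte 5: (bb ⊕ 65) ⊕ 6e = de ⊕ 6e = b0
byte 6: (25 ⊕ 5f) ⊕ 20 = 7a ⊕ 20 = 5a
byte 7: (3b ⊕ c4) ⊕ 70 = ff ⊕ 70 = 8f
byte 8: (b1 ⊕ 15) ⊕ 69 = a4 ⊕ 69 = cd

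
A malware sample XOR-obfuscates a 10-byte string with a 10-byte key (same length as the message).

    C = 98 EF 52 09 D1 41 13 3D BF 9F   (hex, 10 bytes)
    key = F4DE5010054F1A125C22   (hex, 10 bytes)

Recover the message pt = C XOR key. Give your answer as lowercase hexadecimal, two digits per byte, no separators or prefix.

6c310219d40e092fe3bd

byte 0: 98 ⊕ f4 = 6c
byte 1: ef ⊕ de = 31
byte 2: 52 ⊕ 50 = 02
byte 3: 09 ⊕ 10 = 19
byte 4: d1 ⊕ 05 = d4
byte 5: 41 ⊕ 4f = 0e
byte 6: 13 ⊕ 1a = 09
byte 7: 3d ⊕ 12 = 2f
byte 8: bf ⊕ 5c = e3
byte 9: 9f ⊕ 22 = bd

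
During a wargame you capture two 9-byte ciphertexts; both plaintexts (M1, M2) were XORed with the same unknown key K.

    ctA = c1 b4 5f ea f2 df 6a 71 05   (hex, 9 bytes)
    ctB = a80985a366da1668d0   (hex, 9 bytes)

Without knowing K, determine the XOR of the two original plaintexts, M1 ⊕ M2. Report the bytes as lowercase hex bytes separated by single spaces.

69 bd da 49 94 05 7c 19 d5

ctA ⊕ ctB = (M1 ⊕ K) ⊕ (M2 ⊕ K) = M1 ⊕ M2 — the shared key cancels under XOR.
c1 xor a8 = 69
b4 xor 09 = bd
5f xor 85 = da
ea xor a3 = 49
f2 xor 66 = 94
df xor da = 05
6a xor 16 = 7c
71 xor 68 = 19
05 xor d0 = d5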